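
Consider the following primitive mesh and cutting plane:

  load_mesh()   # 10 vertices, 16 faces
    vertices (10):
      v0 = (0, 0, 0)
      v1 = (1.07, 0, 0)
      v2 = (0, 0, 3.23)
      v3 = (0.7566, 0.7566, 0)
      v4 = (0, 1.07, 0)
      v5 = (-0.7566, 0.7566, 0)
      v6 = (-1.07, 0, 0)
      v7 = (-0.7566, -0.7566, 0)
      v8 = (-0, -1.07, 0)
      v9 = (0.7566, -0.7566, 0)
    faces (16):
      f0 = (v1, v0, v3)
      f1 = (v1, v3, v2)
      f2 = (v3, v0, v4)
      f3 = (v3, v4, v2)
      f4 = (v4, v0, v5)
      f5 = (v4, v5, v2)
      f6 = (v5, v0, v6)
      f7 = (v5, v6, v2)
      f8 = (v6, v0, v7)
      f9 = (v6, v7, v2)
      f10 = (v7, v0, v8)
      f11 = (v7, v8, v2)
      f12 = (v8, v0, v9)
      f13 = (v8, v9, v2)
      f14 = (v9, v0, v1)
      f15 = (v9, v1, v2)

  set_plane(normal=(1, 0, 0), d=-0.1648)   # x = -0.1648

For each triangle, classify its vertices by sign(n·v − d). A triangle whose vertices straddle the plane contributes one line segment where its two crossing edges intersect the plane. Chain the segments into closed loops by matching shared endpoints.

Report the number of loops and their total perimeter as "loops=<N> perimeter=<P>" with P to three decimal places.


Straddling triangles (8 of 16):
  (v4,v0,v5) [++-] → (-0.1648, 0.1648, 0)–(-0.1648, 1.00174, 0)  len=0.8369
  (v4,v5,v2) [+-+] → (-0.1648, 1.00174, 0)–(-0.1648, 0.1648, 2.52645)  len=2.6615
  (v5,v0,v6) [-+-] → (-0.1648, 0.1648, 0)–(-0.1648, 0, 0)  len=0.1648
  (v5,v6,v2) [--+] → (-0.1648, 0, 2.73252)–(-0.1648, 0.1648, 2.52645)  len=0.2639
  (v6,v0,v7) [-+-] → (-0.1648, 0, 0)–(-0.1648, -0.1648, 0)  len=0.1648
  (v6,v7,v2) [--+] → (-0.1648, -0.1648, 2.52645)–(-0.1648, 0, 2.73252)  len=0.2639
  (v7,v0,v8) [-++] → (-0.1648, -0.1648, 0)–(-0.1648, -1.00174, 0)  len=0.8369
  (v7,v8,v2) [-++] → (-0.1648, -1.00174, 0)–(-0.1648, -0.1648, 2.52645)  len=2.6615

Chained into 1 loop(s):
  loop 1: 8 segments, perimeter = 7.8541
Total perimeter = 7.854

loops=1 perimeter=7.854


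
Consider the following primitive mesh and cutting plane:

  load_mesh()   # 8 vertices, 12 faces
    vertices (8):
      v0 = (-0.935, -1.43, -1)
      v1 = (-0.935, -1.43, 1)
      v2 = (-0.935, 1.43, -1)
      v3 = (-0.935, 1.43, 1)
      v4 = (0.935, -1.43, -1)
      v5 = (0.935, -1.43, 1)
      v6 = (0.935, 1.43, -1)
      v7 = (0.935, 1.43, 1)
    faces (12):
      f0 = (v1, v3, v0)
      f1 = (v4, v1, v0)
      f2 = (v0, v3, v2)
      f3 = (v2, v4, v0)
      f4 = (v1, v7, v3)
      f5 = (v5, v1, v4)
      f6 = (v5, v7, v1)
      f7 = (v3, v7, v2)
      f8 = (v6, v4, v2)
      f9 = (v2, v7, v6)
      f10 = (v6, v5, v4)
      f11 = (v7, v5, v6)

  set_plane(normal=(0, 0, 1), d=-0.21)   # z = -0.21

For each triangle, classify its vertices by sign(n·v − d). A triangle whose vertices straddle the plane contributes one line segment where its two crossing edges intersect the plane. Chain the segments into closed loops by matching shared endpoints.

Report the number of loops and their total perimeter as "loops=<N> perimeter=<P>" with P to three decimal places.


Straddling triangles (8 of 12):
  (v1,v3,v0) [++-] → (-0.935, -0.3003, -0.21)–(-0.935, -1.43, -0.21)  len=1.1297
  (v4,v1,v0) [-+-] → (0.19635, -1.43, -0.21)–(-0.935, -1.43, -0.21)  len=1.1314
  (v0,v3,v2) [-+-] → (-0.935, -0.3003, -0.21)–(-0.935, 1.43, -0.21)  len=1.7303
  (v5,v1,v4) [++-] → (0.19635, -1.43, -0.21)–(0.935, -1.43, -0.21)  len=0.7387
  (v3,v7,v2) [++-] → (-0.19635, 1.43, -0.21)–(-0.935, 1.43, -0.21)  len=0.7387
  (v2,v7,v6) [-+-] → (-0.19635, 1.43, -0.21)–(0.935, 1.43, -0.21)  len=1.1314
  (v6,v5,v4) [-+-] → (0.935, 0.3003, -0.21)–(0.935, -1.43, -0.21)  len=1.7303
  (v7,v5,v6) [++-] → (0.935, 0.3003, -0.21)–(0.935, 1.43, -0.21)  len=1.1297

Chained into 1 loop(s):
  loop 1: 8 segments, perimeter = 9.4600
Total perimeter = 9.460

loops=1 perimeter=9.460


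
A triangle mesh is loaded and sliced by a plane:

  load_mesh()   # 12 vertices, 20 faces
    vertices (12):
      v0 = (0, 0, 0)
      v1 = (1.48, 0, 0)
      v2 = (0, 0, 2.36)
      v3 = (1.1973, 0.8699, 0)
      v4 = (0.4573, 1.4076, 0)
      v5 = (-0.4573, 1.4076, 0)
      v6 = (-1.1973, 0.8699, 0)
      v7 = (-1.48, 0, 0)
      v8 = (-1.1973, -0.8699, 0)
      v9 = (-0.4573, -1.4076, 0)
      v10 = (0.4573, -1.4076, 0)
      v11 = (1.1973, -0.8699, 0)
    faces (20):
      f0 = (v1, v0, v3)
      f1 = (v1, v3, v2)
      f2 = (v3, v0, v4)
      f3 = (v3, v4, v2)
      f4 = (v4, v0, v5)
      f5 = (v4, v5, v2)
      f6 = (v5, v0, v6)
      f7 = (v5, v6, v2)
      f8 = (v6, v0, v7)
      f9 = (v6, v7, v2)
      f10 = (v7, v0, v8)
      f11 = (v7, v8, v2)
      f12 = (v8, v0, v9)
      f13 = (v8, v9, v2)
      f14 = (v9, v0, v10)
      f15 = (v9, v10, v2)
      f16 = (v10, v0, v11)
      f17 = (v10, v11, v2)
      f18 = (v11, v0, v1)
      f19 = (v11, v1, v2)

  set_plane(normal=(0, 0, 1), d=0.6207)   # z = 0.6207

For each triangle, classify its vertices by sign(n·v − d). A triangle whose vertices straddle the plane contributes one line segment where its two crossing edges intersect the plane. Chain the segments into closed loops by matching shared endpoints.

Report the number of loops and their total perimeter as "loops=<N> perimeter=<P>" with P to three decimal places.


Straddling triangles (10 of 20):
  (v1,v3,v2) [--+] → (0.8824, 0.641109, 0.6207)–(1.09075, 0, 0.6207)  len=0.6741
  (v3,v4,v2) [--+] → (0.337026, 1.03739, 0.6207)–(0.8824, 0.641109, 0.6207)  len=0.6741
  (v4,v5,v2) [--+] → (-0.337026, 1.03739, 0.6207)–(0.337026, 1.03739, 0.6207)  len=0.6741
  (v5,v6,v2) [--+] → (-0.8824, 0.641109, 0.6207)–(-0.337026, 1.03739, 0.6207)  len=0.6741
  (v6,v7,v2) [--+] → (-1.09075, 0, 0.6207)–(-0.8824, 0.641109, 0.6207)  len=0.6741
  (v7,v8,v2) [--+] → (-0.8824, -0.641109, 0.6207)–(-1.09075, 0, 0.6207)  len=0.6741
  (v8,v9,v2) [--+] → (-0.337026, -1.03739, 0.6207)–(-0.8824, -0.641109, 0.6207)  len=0.6741
  (v9,v10,v2) [--+] → (0.337026, -1.03739, 0.6207)–(-0.337026, -1.03739, 0.6207)  len=0.6741
  (v10,v11,v2) [--+] → (0.8824, -0.641109, 0.6207)–(0.337026, -1.03739, 0.6207)  len=0.6741
  (v11,v1,v2) [--+] → (1.09075, 0, 0.6207)–(0.8824, -0.641109, 0.6207)  len=0.6741

Chained into 1 loop(s):
  loop 1: 10 segments, perimeter = 6.7411
Total perimeter = 6.741

loops=1 perimeter=6.741


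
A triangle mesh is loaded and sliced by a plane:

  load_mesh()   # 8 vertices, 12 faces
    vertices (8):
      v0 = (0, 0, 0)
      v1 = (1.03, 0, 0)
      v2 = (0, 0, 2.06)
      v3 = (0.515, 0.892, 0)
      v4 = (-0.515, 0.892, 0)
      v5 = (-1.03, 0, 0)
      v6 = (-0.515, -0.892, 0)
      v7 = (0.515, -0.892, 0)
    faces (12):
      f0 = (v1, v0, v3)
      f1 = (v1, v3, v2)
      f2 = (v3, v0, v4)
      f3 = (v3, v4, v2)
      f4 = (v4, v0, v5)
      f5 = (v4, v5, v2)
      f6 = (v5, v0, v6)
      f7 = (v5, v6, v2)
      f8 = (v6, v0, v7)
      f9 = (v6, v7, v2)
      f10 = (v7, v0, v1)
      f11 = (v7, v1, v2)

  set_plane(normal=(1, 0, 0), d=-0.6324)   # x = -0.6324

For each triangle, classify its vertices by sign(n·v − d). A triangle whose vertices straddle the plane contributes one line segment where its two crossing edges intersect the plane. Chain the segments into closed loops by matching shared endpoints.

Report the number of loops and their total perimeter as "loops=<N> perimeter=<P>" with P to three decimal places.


Straddling triangles (4 of 12):
  (v4,v0,v5) [++-] → (-0.6324, 0, 0)–(-0.6324, 0.688659, 0)  len=0.6887
  (v4,v5,v2) [+-+] → (-0.6324, 0.688659, 0)–(-0.6324, 0, 0.7952)  len=1.0519
  (v5,v0,v6) [-++] → (-0.6324, 0, 0)–(-0.6324, -0.688659, 0)  len=0.6887
  (v5,v6,v2) [-++] → (-0.6324, -0.688659, 0)–(-0.6324, 0, 0.7952)  len=1.0519

Chained into 1 loop(s):
  loop 1: 4 segments, perimeter = 3.4812
Total perimeter = 3.481

loops=1 perimeter=3.481


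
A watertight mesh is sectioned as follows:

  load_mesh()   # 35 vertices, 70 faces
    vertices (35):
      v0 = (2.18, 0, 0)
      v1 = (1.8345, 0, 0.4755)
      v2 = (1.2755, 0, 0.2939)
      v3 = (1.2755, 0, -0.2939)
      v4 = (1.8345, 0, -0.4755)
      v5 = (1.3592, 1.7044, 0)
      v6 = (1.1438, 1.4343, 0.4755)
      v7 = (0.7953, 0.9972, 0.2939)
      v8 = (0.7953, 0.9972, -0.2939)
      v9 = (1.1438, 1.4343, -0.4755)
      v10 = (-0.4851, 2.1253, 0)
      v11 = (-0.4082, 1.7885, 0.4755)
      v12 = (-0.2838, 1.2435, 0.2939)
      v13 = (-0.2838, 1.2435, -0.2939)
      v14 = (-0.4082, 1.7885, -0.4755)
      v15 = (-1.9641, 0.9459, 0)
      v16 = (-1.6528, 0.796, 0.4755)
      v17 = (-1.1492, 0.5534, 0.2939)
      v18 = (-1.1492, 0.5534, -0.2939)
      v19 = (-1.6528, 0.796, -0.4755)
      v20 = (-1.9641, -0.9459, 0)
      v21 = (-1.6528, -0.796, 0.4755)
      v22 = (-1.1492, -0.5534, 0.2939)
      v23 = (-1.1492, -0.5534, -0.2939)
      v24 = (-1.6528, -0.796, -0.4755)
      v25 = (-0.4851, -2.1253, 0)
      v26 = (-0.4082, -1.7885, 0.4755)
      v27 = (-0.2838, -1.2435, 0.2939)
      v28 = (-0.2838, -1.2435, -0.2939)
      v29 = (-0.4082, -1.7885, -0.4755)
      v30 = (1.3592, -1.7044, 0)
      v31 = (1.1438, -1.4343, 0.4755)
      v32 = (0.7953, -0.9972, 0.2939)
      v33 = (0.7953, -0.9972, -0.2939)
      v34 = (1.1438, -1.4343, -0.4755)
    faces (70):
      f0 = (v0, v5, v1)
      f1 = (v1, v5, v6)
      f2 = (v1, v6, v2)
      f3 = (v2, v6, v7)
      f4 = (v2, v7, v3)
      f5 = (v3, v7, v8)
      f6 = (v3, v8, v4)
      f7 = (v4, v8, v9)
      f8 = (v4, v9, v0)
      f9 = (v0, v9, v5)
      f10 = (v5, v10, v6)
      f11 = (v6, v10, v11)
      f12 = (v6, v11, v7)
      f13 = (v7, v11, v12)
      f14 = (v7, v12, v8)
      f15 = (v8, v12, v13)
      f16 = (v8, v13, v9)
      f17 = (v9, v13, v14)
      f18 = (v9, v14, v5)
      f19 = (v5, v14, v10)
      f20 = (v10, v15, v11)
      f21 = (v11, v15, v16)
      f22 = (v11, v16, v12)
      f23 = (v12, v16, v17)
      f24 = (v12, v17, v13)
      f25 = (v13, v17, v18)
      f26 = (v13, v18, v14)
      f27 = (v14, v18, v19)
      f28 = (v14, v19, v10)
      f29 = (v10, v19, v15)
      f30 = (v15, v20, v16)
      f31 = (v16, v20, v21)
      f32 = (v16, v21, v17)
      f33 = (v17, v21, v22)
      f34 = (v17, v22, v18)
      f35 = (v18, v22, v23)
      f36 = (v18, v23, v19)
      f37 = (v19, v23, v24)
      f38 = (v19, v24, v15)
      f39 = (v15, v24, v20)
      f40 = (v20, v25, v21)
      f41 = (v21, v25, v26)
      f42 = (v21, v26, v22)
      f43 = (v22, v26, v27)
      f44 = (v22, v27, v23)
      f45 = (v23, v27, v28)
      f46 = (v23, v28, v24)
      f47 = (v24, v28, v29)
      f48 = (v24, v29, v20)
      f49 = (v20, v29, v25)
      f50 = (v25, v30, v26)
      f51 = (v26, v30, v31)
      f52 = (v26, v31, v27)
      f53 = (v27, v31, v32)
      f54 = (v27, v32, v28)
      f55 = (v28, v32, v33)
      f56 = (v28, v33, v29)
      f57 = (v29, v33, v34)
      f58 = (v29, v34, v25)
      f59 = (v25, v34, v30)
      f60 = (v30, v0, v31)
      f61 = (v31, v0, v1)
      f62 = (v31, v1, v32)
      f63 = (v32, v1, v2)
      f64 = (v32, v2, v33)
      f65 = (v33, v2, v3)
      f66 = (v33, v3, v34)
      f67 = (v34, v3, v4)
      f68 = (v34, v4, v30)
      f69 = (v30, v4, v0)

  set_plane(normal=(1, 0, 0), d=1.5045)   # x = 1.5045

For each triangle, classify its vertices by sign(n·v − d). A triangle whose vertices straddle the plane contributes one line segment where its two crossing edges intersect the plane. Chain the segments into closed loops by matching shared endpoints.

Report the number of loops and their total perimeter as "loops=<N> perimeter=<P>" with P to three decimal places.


loops=1 perimeter=6.217

Straddling triangles (14 of 70):
  (v0,v5,v1) [+-+] → (1.5045, 1.40268, 0)–(1.5045, 1.18336, 0.145361)  len=0.2631
  (v1,v5,v6) [+--] → (1.5045, 1.18336, 0.145361)–(1.5045, 0.685274, 0.4755)  len=0.5976
  (v1,v6,v2) [+--] → (1.5045, 0.685274, 0.4755)–(1.5045, 0, 0.368294)  len=0.6936
  (v3,v8,v4) [--+] → (1.5045, 0.316663, -0.417833)–(1.5045, 0, -0.368294)  len=0.3205
  (v4,v8,v9) [+--] → (1.5045, 0.316663, -0.417833)–(1.5045, 0.685274, -0.4755)  len=0.3731
  (v4,v9,v0) [+-+] → (1.5045, 0.685274, -0.4755)–(1.5045, 0.935022, -0.309979)  len=0.2996
  (v0,v9,v5) [+--] → (1.5045, 0.935022, -0.309979)–(1.5045, 1.40268, 0)  len=0.5611
  (v30,v0,v31) [-+-] → (1.5045, -1.40268, 0)–(1.5045, -0.935022, 0.309979)  len=0.5611
  (v31,v0,v1) [-++] → (1.5045, -0.935022, 0.309979)–(1.5045, -0.685274, 0.4755)  len=0.2996
  (v31,v1,v32) [-+-] → (1.5045, -0.685274, 0.4755)–(1.5045, -0.316663, 0.417833)  len=0.3731
  (v32,v1,v2) [-+-] → (1.5045, -0.316663, 0.417833)–(1.5045, 0, 0.368294)  len=0.3205
  (v34,v3,v4) [--+] → (1.5045, 0, -0.368294)–(1.5045, -0.685274, -0.4755)  len=0.6936
  (v34,v4,v30) [-+-] → (1.5045, -0.685274, -0.4755)–(1.5045, -1.18336, -0.145361)  len=0.5976
  (v30,v4,v0) [-++] → (1.5045, -1.18336, -0.145361)–(1.5045, -1.40268, 0)  len=0.2631

Chained into 1 loop(s):
  loop 1: 14 segments, perimeter = 6.2172
Total perimeter = 6.217


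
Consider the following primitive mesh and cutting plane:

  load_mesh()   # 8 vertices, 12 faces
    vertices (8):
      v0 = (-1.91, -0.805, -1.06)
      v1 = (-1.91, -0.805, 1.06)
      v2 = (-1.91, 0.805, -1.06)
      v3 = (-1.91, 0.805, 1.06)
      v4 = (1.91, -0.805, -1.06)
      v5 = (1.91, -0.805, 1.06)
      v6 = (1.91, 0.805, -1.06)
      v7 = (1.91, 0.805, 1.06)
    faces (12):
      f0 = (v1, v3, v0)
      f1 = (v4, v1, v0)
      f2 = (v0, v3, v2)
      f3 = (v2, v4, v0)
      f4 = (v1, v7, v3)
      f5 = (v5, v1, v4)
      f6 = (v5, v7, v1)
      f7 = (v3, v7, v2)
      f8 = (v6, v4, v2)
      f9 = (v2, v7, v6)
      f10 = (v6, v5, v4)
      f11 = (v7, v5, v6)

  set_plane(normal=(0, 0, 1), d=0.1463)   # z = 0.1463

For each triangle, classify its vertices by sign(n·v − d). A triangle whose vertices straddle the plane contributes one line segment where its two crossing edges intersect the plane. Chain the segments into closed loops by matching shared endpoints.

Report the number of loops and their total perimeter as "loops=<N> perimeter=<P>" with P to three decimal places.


loops=1 perimeter=10.860

Straddling triangles (8 of 12):
  (v1,v3,v0) [++-] → (-1.91, 0.111105, 0.1463)–(-1.91, -0.805, 0.1463)  len=0.9161
  (v4,v1,v0) [-+-] → (-0.263616, -0.805, 0.1463)–(-1.91, -0.805, 0.1463)  len=1.6464
  (v0,v3,v2) [-+-] → (-1.91, 0.111105, 0.1463)–(-1.91, 0.805, 0.1463)  len=0.6939
  (v5,v1,v4) [++-] → (-0.263616, -0.805, 0.1463)–(1.91, -0.805, 0.1463)  len=2.1736
  (v3,v7,v2) [++-] → (0.263616, 0.805, 0.1463)–(-1.91, 0.805, 0.1463)  len=2.1736
  (v2,v7,v6) [-+-] → (0.263616, 0.805, 0.1463)–(1.91, 0.805, 0.1463)  len=1.6464
  (v6,v5,v4) [-+-] → (1.91, -0.111105, 0.1463)–(1.91, -0.805, 0.1463)  len=0.6939
  (v7,v5,v6) [++-] → (1.91, -0.111105, 0.1463)–(1.91, 0.805, 0.1463)  len=0.9161

Chained into 1 loop(s):
  loop 1: 8 segments, perimeter = 10.8600
Total perimeter = 10.860


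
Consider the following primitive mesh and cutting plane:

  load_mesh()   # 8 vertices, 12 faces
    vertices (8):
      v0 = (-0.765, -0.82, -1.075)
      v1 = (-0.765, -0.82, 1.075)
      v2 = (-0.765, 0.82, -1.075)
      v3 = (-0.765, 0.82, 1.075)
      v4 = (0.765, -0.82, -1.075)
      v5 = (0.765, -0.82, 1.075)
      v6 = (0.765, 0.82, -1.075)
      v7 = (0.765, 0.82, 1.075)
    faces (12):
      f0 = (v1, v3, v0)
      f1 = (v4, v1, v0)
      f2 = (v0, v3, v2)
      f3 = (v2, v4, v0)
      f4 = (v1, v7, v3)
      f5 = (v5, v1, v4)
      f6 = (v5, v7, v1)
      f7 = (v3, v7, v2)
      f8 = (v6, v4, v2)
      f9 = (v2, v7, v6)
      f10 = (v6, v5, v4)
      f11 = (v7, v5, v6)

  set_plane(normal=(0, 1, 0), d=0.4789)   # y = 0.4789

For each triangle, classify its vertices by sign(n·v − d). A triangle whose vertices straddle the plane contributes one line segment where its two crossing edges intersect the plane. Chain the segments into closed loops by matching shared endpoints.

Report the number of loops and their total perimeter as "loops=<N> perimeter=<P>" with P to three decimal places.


Straddling triangles (8 of 12):
  (v1,v3,v0) [-+-] → (-0.765, 0.4789, 1.075)–(-0.765, 0.4789, 0.627826)  len=0.4472
  (v0,v3,v2) [-++] → (-0.765, 0.4789, 0.627826)–(-0.765, 0.4789, -1.075)  len=1.7028
  (v2,v4,v0) [+--] → (-0.446779, 0.4789, -1.075)–(-0.765, 0.4789, -1.075)  len=0.3182
  (v1,v7,v3) [-++] → (0.446779, 0.4789, 1.075)–(-0.765, 0.4789, 1.075)  len=1.2118
  (v5,v7,v1) [-+-] → (0.765, 0.4789, 1.075)–(0.446779, 0.4789, 1.075)  len=0.3182
  (v6,v4,v2) [+-+] → (0.765, 0.4789, -1.075)–(-0.446779, 0.4789, -1.075)  len=1.2118
  (v6,v5,v4) [+--] → (0.765, 0.4789, -0.627826)–(0.765, 0.4789, -1.075)  len=0.4472
  (v7,v5,v6) [+-+] → (0.765, 0.4789, 1.075)–(0.765, 0.4789, -0.627826)  len=1.7028

Chained into 1 loop(s):
  loop 1: 8 segments, perimeter = 7.3600
Total perimeter = 7.360

loops=1 perimeter=7.360


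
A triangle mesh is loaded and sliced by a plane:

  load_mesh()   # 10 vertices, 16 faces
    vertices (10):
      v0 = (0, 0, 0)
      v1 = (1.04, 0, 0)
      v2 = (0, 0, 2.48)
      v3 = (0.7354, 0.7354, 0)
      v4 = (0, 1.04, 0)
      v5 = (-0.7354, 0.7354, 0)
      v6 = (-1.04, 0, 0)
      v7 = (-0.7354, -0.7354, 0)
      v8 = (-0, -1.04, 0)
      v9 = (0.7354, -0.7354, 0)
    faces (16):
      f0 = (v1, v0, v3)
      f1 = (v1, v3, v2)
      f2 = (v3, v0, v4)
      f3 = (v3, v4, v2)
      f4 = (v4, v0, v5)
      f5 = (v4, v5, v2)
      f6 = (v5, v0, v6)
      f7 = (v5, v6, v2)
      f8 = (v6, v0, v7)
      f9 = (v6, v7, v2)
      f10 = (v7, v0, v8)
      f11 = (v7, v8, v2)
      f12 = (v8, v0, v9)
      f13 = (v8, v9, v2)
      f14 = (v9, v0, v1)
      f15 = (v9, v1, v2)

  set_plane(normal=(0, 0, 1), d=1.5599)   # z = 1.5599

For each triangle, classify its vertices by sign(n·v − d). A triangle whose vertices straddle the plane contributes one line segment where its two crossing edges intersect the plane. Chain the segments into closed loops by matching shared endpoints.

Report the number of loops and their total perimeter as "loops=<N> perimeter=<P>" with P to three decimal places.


Straddling triangles (8 of 16):
  (v1,v3,v2) [--+] → (0.272839, 0.272839, 1.5599)–(0.385848, 0, 1.5599)  len=0.2953
  (v3,v4,v2) [--+] → (0, 0.385848, 1.5599)–(0.272839, 0.272839, 1.5599)  len=0.2953
  (v4,v5,v2) [--+] → (-0.272839, 0.272839, 1.5599)–(0, 0.385848, 1.5599)  len=0.2953
  (v5,v6,v2) [--+] → (-0.385848, 0, 1.5599)–(-0.272839, 0.272839, 1.5599)  len=0.2953
  (v6,v7,v2) [--+] → (-0.272839, -0.272839, 1.5599)–(-0.385848, 0, 1.5599)  len=0.2953
  (v7,v8,v2) [--+] → (0, -0.385848, 1.5599)–(-0.272839, -0.272839, 1.5599)  len=0.2953
  (v8,v9,v2) [--+] → (0.272839, -0.272839, 1.5599)–(0, -0.385848, 1.5599)  len=0.2953
  (v9,v1,v2) [--+] → (0.385848, 0, 1.5599)–(0.272839, -0.272839, 1.5599)  len=0.2953

Chained into 1 loop(s):
  loop 1: 8 segments, perimeter = 2.3625
Total perimeter = 2.363

loops=1 perimeter=2.363


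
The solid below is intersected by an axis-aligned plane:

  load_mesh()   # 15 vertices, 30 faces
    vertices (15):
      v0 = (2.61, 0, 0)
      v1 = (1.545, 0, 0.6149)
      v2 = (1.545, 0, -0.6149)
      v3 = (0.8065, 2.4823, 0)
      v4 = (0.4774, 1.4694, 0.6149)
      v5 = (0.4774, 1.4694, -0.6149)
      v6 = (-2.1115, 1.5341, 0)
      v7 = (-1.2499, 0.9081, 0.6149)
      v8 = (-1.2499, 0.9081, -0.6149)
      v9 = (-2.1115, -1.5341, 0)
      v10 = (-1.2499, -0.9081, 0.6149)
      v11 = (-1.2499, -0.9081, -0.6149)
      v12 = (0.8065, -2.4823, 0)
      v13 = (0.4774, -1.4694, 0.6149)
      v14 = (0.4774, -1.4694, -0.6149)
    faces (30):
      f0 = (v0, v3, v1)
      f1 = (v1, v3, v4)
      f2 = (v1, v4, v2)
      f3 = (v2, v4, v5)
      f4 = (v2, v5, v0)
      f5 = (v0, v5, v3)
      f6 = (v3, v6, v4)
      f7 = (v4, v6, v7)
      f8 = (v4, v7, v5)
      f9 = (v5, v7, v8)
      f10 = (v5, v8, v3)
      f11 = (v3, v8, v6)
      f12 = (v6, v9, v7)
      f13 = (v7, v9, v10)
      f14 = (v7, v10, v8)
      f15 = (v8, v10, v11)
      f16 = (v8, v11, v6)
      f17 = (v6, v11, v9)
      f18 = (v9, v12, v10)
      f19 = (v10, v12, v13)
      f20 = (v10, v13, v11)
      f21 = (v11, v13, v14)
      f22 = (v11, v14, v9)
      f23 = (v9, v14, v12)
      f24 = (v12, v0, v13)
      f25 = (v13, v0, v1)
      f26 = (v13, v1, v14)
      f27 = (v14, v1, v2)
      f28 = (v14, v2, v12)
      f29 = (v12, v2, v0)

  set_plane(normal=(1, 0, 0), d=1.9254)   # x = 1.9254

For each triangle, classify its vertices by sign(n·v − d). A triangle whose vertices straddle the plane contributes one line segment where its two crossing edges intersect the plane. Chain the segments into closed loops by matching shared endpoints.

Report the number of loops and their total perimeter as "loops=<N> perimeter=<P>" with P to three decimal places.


loops=1 perimeter=4.087

Straddling triangles (6 of 30):
  (v0,v3,v1) [+--] → (1.9254, 0.942269, 0)–(1.9254, 0, 0.395268)  len=1.0218
  (v2,v5,v0) [--+] → (1.9254, 0.471702, -0.197393)–(1.9254, 0, -0.395268)  len=0.5115
  (v0,v5,v3) [+--] → (1.9254, 0.471702, -0.197393)–(1.9254, 0.942269, 0)  len=0.5103
  (v12,v0,v13) [-+-] → (1.9254, -0.942269, 0)–(1.9254, -0.471702, 0.197393)  len=0.5103
  (v13,v0,v1) [-+-] → (1.9254, -0.471702, 0.197393)–(1.9254, 0, 0.395268)  len=0.5115
  (v12,v2,v0) [--+] → (1.9254, 0, -0.395268)–(1.9254, -0.942269, 0)  len=1.0218

Chained into 1 loop(s):
  loop 1: 6 segments, perimeter = 4.0873
Total perimeter = 4.087


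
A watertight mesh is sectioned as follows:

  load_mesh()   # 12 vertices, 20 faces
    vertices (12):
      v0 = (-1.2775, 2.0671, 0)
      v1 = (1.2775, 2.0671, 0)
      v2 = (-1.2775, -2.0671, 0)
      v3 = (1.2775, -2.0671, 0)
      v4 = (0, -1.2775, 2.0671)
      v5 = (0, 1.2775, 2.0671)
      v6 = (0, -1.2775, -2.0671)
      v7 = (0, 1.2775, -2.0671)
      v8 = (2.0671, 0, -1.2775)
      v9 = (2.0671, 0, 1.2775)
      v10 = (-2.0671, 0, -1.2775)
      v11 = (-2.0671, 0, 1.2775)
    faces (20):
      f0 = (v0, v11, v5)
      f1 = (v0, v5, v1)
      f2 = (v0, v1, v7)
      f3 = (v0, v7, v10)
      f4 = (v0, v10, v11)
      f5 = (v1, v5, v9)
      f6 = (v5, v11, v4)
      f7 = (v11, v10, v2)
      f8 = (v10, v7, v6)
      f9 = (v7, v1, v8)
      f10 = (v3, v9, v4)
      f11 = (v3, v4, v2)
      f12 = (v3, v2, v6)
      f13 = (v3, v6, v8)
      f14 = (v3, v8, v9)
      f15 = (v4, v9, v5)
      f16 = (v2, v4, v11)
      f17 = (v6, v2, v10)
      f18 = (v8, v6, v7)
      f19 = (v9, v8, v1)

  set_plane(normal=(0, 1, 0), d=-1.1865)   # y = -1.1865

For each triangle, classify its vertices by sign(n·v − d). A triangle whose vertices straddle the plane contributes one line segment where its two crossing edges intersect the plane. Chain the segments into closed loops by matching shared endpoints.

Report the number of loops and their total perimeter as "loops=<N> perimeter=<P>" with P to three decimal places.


Straddling triangles (10 of 20):
  (v5,v11,v4) [++-] → (-0.147245, -1.1865, 2.01085)–(0, -1.1865, 2.0671)  len=0.1576
  (v11,v10,v2) [++-] → (-1.61388, -1.1865, -0.544225)–(-1.61388, -1.1865, 0.544225)  len=1.0884
  (v10,v7,v6) [++-] → (0, -1.1865, -2.0671)–(-0.147245, -1.1865, -2.01085)  len=0.1576
  (v3,v9,v4) [-+-] → (1.61388, -1.1865, 0.544225)–(0.147245, -1.1865, 2.01085)  len=2.0741
  (v3,v6,v8) [--+] → (0.147245, -1.1865, -2.01085)–(1.61388, -1.1865, -0.544225)  len=2.0741
  (v3,v8,v9) [-++] → (1.61388, -1.1865, -0.544225)–(1.61388, -1.1865, 0.544225)  len=1.0884
  (v4,v9,v5) [-++] → (0.147245, -1.1865, 2.01085)–(0, -1.1865, 2.0671)  len=0.1576
  (v2,v4,v11) [--+] → (-0.147245, -1.1865, 2.01085)–(-1.61388, -1.1865, 0.544225)  len=2.0741
  (v6,v2,v10) [--+] → (-1.61388, -1.1865, -0.544225)–(-0.147245, -1.1865, -2.01085)  len=2.0741
  (v8,v6,v7) [+-+] → (0.147245, -1.1865, -2.01085)–(0, -1.1865, -2.0671)  len=0.1576

Chained into 1 loop(s):
  loop 1: 10 segments, perimeter = 11.1039
Total perimeter = 11.104

loops=1 perimeter=11.104


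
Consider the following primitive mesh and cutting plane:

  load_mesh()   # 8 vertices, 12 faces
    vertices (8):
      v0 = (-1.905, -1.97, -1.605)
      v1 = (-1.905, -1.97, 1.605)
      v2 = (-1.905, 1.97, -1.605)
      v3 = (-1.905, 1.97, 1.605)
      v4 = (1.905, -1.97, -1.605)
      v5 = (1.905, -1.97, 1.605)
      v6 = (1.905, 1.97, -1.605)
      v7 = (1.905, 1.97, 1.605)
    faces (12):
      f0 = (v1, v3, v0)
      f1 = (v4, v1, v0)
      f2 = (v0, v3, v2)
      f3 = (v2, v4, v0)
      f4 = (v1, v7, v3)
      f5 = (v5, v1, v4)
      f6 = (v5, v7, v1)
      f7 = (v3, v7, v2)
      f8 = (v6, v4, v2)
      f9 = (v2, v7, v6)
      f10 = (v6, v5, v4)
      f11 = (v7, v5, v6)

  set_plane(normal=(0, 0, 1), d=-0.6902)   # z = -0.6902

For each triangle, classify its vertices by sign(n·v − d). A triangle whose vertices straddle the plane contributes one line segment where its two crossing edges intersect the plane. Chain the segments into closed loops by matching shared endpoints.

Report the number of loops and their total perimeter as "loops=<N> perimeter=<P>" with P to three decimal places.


Straddling triangles (8 of 12):
  (v1,v3,v0) [++-] → (-1.905, -0.847161, -0.6902)–(-1.905, -1.97, -0.6902)  len=1.1228
  (v4,v1,v0) [-+-] → (0.819209, -1.97, -0.6902)–(-1.905, -1.97, -0.6902)  len=2.7242
  (v0,v3,v2) [-+-] → (-1.905, -0.847161, -0.6902)–(-1.905, 1.97, -0.6902)  len=2.8172
  (v5,v1,v4) [++-] → (0.819209, -1.97, -0.6902)–(1.905, -1.97, -0.6902)  len=1.0858
  (v3,v7,v2) [++-] → (-0.819209, 1.97, -0.6902)–(-1.905, 1.97, -0.6902)  len=1.0858
  (v2,v7,v6) [-+-] → (-0.819209, 1.97, -0.6902)–(1.905, 1.97, -0.6902)  len=2.7242
  (v6,v5,v4) [-+-] → (1.905, 0.847161, -0.6902)–(1.905, -1.97, -0.6902)  len=2.8172
  (v7,v5,v6) [++-] → (1.905, 0.847161, -0.6902)–(1.905, 1.97, -0.6902)  len=1.1228

Chained into 1 loop(s):
  loop 1: 8 segments, perimeter = 15.5000
Total perimeter = 15.500

loops=1 perimeter=15.500


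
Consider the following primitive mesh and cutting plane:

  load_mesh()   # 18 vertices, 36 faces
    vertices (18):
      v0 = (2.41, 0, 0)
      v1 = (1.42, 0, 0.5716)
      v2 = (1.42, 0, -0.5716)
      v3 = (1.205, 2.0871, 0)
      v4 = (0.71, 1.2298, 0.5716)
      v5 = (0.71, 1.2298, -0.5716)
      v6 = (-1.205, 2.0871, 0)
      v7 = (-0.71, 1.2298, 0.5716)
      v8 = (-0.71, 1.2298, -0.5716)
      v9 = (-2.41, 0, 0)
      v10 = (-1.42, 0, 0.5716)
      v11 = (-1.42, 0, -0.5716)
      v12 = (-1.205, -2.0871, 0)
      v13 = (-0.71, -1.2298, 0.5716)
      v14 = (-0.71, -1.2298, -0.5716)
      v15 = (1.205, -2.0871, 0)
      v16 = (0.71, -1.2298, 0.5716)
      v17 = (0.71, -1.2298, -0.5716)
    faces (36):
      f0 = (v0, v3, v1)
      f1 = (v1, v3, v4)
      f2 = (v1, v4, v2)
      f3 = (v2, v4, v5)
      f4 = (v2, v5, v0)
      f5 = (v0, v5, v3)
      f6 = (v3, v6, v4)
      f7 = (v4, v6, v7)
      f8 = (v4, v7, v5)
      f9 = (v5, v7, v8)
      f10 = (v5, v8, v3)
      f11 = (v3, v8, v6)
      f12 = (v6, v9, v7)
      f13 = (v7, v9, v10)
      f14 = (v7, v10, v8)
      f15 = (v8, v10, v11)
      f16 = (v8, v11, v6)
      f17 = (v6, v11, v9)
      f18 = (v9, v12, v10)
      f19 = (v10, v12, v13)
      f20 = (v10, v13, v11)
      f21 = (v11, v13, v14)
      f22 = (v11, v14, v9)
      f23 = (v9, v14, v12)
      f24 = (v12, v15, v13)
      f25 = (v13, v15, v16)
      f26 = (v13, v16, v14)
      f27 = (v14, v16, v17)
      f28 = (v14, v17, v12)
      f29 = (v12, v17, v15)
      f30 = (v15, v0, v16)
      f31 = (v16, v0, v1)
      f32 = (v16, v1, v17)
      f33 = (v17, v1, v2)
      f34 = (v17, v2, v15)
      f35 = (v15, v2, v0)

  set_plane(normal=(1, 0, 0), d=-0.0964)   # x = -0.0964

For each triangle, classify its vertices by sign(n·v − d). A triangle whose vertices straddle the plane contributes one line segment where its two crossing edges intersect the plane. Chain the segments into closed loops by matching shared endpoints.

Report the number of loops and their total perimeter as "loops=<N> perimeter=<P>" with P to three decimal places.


Straddling triangles (12 of 36):
  (v3,v6,v4) [+-+] → (-0.0964, 2.0871, 0)–(-0.0964, 1.59081, 0.330901)  len=0.5965
  (v4,v6,v7) [+--] → (-0.0964, 1.59081, 0.330901)–(-0.0964, 1.2298, 0.5716)  len=0.4339
  (v4,v7,v5) [+-+] → (-0.0964, 1.2298, 0.5716)–(-0.0964, 1.2298, 0.0776088)  len=0.4940
  (v5,v7,v8) [+--] → (-0.0964, 1.2298, 0.0776088)–(-0.0964, 1.2298, -0.5716)  len=0.6492
  (v5,v8,v3) [+-+] → (-0.0964, 1.2298, -0.5716)–(-0.0964, 1.50449, -0.388449)  len=0.3302
  (v3,v8,v6) [+--] → (-0.0964, 1.50449, -0.388449)–(-0.0964, 2.0871, 0)  len=0.7002
  (v12,v15,v13) [-+-] → (-0.0964, -2.0871, 0)–(-0.0964, -1.50449, 0.388449)  len=0.7002
  (v13,v15,v16) [-++] → (-0.0964, -1.50449, 0.388449)–(-0.0964, -1.2298, 0.5716)  len=0.3302
  (v13,v16,v14) [-+-] → (-0.0964, -1.2298, 0.5716)–(-0.0964, -1.2298, -0.0776088)  len=0.6492
  (v14,v16,v17) [-++] → (-0.0964, -1.2298, -0.0776088)–(-0.0964, -1.2298, -0.5716)  len=0.4940
  (v14,v17,v12) [-+-] → (-0.0964, -1.2298, -0.5716)–(-0.0964, -1.59081, -0.330901)  len=0.4339
  (v12,v17,v15) [-++] → (-0.0964, -1.59081, -0.330901)–(-0.0964, -2.0871, 0)  len=0.5965

Chained into 2 loop(s):
  loop 1: 6 segments, perimeter = 3.2040
  loop 2: 6 segments, perimeter = 3.2040
Total perimeter = 6.408

loops=2 perimeter=6.408


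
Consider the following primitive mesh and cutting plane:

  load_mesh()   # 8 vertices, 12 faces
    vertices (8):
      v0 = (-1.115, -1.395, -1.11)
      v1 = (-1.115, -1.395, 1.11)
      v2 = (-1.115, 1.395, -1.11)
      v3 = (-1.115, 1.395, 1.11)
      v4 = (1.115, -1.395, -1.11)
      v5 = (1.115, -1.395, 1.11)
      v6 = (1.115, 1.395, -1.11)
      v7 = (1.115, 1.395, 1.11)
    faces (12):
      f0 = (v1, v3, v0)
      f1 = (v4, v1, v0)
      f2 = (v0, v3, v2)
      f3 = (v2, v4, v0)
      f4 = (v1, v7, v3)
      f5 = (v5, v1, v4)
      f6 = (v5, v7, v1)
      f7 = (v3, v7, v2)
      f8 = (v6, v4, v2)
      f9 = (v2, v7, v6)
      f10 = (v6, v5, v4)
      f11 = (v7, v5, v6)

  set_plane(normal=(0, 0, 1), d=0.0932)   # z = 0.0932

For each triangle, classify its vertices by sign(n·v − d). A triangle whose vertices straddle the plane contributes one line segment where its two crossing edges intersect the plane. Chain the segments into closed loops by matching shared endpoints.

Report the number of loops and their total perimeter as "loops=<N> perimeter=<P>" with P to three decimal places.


Straddling triangles (8 of 12):
  (v1,v3,v0) [++-] → (-1.115, 0.11713, 0.0932)–(-1.115, -1.395, 0.0932)  len=1.5121
  (v4,v1,v0) [-+-] → (-0.0936198, -1.395, 0.0932)–(-1.115, -1.395, 0.0932)  len=1.0214
  (v0,v3,v2) [-+-] → (-1.115, 0.11713, 0.0932)–(-1.115, 1.395, 0.0932)  len=1.2779
  (v5,v1,v4) [++-] → (-0.0936198, -1.395, 0.0932)–(1.115, -1.395, 0.0932)  len=1.2086
  (v3,v7,v2) [++-] → (0.0936198, 1.395, 0.0932)–(-1.115, 1.395, 0.0932)  len=1.2086
  (v2,v7,v6) [-+-] → (0.0936198, 1.395, 0.0932)–(1.115, 1.395, 0.0932)  len=1.0214
  (v6,v5,v4) [-+-] → (1.115, -0.11713, 0.0932)–(1.115, -1.395, 0.0932)  len=1.2779
  (v7,v5,v6) [++-] → (1.115, -0.11713, 0.0932)–(1.115, 1.395, 0.0932)  len=1.5121

Chained into 1 loop(s):
  loop 1: 8 segments, perimeter = 10.0400
Total perimeter = 10.040

loops=1 perimeter=10.040


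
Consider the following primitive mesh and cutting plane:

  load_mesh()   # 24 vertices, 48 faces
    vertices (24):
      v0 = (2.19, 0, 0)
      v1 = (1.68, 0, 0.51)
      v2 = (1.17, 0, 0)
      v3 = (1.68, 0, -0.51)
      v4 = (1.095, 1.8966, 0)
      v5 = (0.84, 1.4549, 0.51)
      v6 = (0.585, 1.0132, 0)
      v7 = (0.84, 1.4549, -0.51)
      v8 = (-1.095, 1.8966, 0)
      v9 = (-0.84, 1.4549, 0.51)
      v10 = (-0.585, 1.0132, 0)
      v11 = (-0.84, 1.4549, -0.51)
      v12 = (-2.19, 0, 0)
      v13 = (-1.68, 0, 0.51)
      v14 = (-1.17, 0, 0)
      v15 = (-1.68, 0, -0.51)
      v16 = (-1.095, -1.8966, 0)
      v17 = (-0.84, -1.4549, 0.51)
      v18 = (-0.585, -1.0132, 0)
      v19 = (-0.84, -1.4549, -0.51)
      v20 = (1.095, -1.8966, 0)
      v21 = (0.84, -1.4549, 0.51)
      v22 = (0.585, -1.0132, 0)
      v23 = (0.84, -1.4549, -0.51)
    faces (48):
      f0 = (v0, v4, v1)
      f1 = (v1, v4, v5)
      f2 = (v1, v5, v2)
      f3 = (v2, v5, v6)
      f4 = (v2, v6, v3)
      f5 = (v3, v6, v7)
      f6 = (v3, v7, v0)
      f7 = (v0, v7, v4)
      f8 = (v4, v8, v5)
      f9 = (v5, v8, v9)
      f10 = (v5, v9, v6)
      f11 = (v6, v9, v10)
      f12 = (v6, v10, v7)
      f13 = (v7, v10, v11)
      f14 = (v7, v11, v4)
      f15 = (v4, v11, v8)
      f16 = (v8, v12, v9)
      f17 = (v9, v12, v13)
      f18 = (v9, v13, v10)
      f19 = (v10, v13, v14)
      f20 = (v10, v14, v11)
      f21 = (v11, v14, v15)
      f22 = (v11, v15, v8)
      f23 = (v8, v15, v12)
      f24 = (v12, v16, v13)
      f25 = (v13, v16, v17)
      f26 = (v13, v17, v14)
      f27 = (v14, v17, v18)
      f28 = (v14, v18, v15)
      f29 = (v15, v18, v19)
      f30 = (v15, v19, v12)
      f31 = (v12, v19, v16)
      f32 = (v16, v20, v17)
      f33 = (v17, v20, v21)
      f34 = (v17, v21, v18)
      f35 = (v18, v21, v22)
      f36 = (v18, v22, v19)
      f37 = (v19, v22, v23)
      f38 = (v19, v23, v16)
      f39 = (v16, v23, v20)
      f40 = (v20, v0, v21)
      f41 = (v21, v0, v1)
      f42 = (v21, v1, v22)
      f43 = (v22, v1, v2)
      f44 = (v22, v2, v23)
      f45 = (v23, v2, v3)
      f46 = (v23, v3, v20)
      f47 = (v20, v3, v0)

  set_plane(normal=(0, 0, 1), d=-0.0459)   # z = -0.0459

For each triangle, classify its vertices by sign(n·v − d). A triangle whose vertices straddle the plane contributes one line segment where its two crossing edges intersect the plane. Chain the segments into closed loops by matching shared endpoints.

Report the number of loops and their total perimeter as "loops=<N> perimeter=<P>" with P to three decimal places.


loops=2 perimeter=20.160

Straddling triangles (24 of 48):
  (v2,v6,v3) [++-] → (0.68355, 0.922012, -0.0459)–(1.2159, 0, -0.0459)  len=1.0647
  (v3,v6,v7) [-+-] → (0.68355, 0.922012, -0.0459)–(0.60795, 1.05295, -0.0459)  len=0.1512
  (v3,v7,v0) [--+] → (2.0685, 0.130941, -0.0459)–(2.1441, 0, -0.0459)  len=0.1512
  (v0,v7,v4) [+-+] → (2.0685, 0.130941, -0.0459)–(1.07205, 1.85685, -0.0459)  len=1.9929
  (v6,v10,v7) [++-] → (-0.45675, 1.05295, -0.0459)–(0.60795, 1.05295, -0.0459)  len=1.0647
  (v7,v10,v11) [-+-] → (-0.45675, 1.05295, -0.0459)–(-0.60795, 1.05295, -0.0459)  len=0.1512
  (v7,v11,v4) [--+] → (0.92085, 1.85685, -0.0459)–(1.07205, 1.85685, -0.0459)  len=0.1512
  (v4,v11,v8) [+-+] → (0.92085, 1.85685, -0.0459)–(-1.07205, 1.85685, -0.0459)  len=1.9929
  (v10,v14,v11) [++-] → (-1.1403, 0.130941, -0.0459)–(-0.60795, 1.05295, -0.0459)  len=1.0647
  (v11,v14,v15) [-+-] → (-1.1403, 0.130941, -0.0459)–(-1.2159, 0, -0.0459)  len=0.1512
  (v11,v15,v8) [--+] → (-1.14765, 1.72591, -0.0459)–(-1.07205, 1.85685, -0.0459)  len=0.1512
  (v8,v15,v12) [+-+] → (-1.14765, 1.72591, -0.0459)–(-2.1441, 0, -0.0459)  len=1.9929
  (v14,v18,v15) [++-] → (-0.68355, -0.922012, -0.0459)–(-1.2159, 0, -0.0459)  len=1.0647
  (v15,v18,v19) [-+-] → (-0.68355, -0.922012, -0.0459)–(-0.60795, -1.05295, -0.0459)  len=0.1512
  (v15,v19,v12) [--+] → (-2.0685, -0.130941, -0.0459)–(-2.1441, 0, -0.0459)  len=0.1512
  (v12,v19,v16) [+-+] → (-2.0685, -0.130941, -0.0459)–(-1.07205, -1.85685, -0.0459)  len=1.9929
  (v18,v22,v19) [++-] → (0.45675, -1.05295, -0.0459)–(-0.60795, -1.05295, -0.0459)  len=1.0647
  (v19,v22,v23) [-+-] → (0.45675, -1.05295, -0.0459)–(0.60795, -1.05295, -0.0459)  len=0.1512
  (v19,v23,v16) [--+] → (-0.92085, -1.85685, -0.0459)–(-1.07205, -1.85685, -0.0459)  len=0.1512
  (v16,v23,v20) [+-+] → (-0.92085, -1.85685, -0.0459)–(1.07205, -1.85685, -0.0459)  len=1.9929
  (v22,v2,v23) [++-] → (1.1403, -0.130941, -0.0459)–(0.60795, -1.05295, -0.0459)  len=1.0647
  (v23,v2,v3) [-+-] → (1.1403, -0.130941, -0.0459)–(1.2159, 0, -0.0459)  len=0.1512
  (v23,v3,v20) [--+] → (1.14765, -1.72591, -0.0459)–(1.07205, -1.85685, -0.0459)  len=0.1512
  (v20,v3,v0) [+-+] → (1.14765, -1.72591, -0.0459)–(2.1441, 0, -0.0459)  len=1.9929

Chained into 2 loop(s):
  loop 1: 12 segments, perimeter = 7.2952
  loop 2: 12 segments, perimeter = 12.8646
Total perimeter = 20.160


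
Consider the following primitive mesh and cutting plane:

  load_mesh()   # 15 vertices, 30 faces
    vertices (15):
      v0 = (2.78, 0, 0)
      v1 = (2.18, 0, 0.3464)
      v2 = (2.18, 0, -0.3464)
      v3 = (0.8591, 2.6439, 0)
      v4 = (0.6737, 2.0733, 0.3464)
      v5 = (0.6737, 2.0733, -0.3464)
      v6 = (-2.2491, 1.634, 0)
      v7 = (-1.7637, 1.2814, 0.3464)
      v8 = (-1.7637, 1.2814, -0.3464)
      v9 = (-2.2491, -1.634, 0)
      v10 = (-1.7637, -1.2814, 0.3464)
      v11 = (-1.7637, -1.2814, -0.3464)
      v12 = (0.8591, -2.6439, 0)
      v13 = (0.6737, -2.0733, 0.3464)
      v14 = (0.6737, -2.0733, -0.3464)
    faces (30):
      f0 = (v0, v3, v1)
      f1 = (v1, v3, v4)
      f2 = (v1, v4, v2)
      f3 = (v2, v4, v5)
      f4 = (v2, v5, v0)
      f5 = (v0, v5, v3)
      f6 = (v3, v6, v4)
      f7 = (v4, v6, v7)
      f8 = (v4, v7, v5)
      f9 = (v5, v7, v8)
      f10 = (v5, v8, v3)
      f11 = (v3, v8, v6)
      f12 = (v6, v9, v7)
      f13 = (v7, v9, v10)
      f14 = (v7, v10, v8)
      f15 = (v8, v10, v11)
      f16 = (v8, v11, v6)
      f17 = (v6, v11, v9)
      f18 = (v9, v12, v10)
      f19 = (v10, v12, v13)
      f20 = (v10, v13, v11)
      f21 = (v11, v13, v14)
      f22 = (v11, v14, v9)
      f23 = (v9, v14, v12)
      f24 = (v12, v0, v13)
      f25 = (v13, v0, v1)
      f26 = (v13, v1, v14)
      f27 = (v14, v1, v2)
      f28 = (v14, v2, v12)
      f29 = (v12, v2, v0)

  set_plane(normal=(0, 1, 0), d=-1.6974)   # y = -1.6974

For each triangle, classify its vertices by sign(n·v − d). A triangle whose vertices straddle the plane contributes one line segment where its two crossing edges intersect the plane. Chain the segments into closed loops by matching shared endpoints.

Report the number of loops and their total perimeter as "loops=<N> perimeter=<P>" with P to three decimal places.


loops=2 perimeter=5.988

Straddling triangles (12 of 30):
  (v9,v12,v10) [+-+] → (-2.05397, -1.6974, 0)–(-0.962904, -1.6974, 0.240637)  len=1.1173
  (v10,v12,v13) [+--] → (-0.962904, -1.6974, 0.240637)–(-0.483288, -1.6974, 0.3464)  len=0.4911
  (v10,v13,v11) [+-+] → (-0.483288, -1.6974, 0.3464)–(-0.483288, -1.6974, 0.0175409)  len=0.3289
  (v11,v13,v14) [+--] → (-0.483288, -1.6974, 0.0175409)–(-0.483288, -1.6974, -0.3464)  len=0.3639
  (v11,v14,v9) [+-+] → (-0.483288, -1.6974, -0.3464)–(-1.82728, -1.6974, -0.0499926)  len=1.3763
  (v9,v14,v12) [+--] → (-1.82728, -1.6974, -0.0499926)–(-2.05397, -1.6974, 0)  len=0.2321
  (v12,v0,v13) [-+-] → (1.54677, -1.6974, 0)–(1.05558, -1.6974, 0.283596)  len=0.5672
  (v13,v0,v1) [-++] → (1.05558, -1.6974, 0.283596)–(0.9468, -1.6974, 0.3464)  len=0.1256
  (v13,v1,v14) [-+-] → (0.9468, -1.6974, 0.3464)–(0.9468, -1.6974, -0.220792)  len=0.5672
  (v14,v1,v2) [-++] → (0.9468, -1.6974, -0.220792)–(0.9468, -1.6974, -0.3464)  len=0.1256
  (v14,v2,v12) [-+-] → (0.9468, -1.6974, -0.3464)–(1.33197, -1.6974, -0.124009)  len=0.4448
  (v12,v2,v0) [-++] → (1.33197, -1.6974, -0.124009)–(1.54677, -1.6974, 0)  len=0.2480

Chained into 2 loop(s):
  loop 1: 6 segments, perimeter = 3.9097
  loop 2: 6 segments, perimeter = 2.0784
Total perimeter = 5.988


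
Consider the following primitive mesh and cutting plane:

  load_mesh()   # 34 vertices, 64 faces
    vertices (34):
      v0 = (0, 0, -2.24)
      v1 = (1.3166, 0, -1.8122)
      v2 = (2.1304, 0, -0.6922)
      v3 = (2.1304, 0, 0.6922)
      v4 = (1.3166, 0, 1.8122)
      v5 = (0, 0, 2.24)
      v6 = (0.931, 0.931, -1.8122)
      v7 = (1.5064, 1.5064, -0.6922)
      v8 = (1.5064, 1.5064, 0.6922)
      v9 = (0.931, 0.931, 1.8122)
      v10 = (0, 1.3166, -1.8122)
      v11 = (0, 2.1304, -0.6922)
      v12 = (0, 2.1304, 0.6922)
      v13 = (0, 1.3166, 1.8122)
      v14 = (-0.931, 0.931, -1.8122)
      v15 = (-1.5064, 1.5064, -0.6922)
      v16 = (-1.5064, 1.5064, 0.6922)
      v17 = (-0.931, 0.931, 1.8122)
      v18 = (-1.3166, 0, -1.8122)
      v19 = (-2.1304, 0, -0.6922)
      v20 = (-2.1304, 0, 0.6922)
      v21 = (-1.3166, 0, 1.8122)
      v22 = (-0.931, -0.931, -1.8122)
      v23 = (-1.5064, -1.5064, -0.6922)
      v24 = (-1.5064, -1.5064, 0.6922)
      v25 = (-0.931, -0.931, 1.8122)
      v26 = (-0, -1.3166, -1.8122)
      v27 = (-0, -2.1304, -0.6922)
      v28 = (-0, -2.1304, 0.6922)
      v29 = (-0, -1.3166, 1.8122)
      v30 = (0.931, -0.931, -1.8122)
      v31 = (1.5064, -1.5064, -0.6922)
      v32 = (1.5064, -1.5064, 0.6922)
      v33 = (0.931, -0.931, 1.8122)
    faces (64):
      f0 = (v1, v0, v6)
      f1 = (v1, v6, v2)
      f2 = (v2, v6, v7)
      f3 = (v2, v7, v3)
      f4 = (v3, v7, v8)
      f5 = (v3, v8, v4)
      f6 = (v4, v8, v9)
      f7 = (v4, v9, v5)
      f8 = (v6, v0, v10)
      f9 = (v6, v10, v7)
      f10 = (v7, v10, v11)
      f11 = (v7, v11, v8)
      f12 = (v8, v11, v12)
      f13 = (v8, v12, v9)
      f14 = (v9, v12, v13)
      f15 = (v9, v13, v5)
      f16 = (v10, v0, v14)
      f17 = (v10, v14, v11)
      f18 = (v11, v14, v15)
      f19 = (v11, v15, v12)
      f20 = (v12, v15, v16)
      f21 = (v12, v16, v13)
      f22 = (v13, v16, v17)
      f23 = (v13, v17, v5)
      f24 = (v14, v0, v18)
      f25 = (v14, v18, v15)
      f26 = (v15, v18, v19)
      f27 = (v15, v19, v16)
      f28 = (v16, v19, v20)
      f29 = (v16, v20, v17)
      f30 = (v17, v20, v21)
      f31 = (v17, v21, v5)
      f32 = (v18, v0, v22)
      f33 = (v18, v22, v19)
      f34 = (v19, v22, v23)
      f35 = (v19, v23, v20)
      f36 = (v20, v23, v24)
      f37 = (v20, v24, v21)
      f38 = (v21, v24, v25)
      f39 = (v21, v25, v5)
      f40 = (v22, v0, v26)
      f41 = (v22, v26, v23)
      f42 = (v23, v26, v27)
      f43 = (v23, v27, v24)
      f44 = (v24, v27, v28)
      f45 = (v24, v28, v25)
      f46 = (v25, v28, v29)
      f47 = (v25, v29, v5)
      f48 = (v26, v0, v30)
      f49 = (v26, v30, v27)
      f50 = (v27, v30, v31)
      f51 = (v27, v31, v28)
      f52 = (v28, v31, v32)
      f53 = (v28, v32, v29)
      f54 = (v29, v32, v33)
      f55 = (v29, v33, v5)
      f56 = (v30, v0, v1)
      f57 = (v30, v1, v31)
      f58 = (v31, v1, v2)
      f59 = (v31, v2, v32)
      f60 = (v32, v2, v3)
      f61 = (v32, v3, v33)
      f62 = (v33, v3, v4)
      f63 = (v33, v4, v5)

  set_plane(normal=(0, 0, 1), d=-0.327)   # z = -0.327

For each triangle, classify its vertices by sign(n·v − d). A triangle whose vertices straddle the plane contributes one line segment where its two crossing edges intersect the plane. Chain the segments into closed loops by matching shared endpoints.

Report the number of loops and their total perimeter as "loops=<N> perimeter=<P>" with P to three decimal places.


Straddling triangles (16 of 64):
  (v2,v7,v3) [--+] → (1.67101, 1.10902, -0.327)–(2.1304, 0, -0.327)  len=1.2004
  (v3,v7,v8) [+-+] → (1.67101, 1.10902, -0.327)–(1.5064, 1.5064, -0.327)  len=0.4301
  (v7,v11,v8) [--+] → (0.397383, 1.96579, -0.327)–(1.5064, 1.5064, -0.327)  len=1.2004
  (v8,v11,v12) [+-+] → (0.397383, 1.96579, -0.327)–(0, 2.1304, -0.327)  len=0.4301
  (v11,v15,v12) [--+] → (-1.10902, 1.67101, -0.327)–(0, 2.1304, -0.327)  len=1.2004
  (v12,v15,v16) [+-+] → (-1.10902, 1.67101, -0.327)–(-1.5064, 1.5064, -0.327)  len=0.4301
  (v15,v19,v16) [--+] → (-1.96579, 0.397383, -0.327)–(-1.5064, 1.5064, -0.327)  len=1.2004
  (v16,v19,v20) [+-+] → (-1.96579, 0.397383, -0.327)–(-2.1304, 0, -0.327)  len=0.4301
  (v19,v23,v20) [--+] → (-1.67101, -1.10902, -0.327)–(-2.1304, 0, -0.327)  len=1.2004
  (v20,v23,v24) [+-+] → (-1.67101, -1.10902, -0.327)–(-1.5064, -1.5064, -0.327)  len=0.4301
  (v23,v27,v24) [--+] → (-0.397383, -1.96579, -0.327)–(-1.5064, -1.5064, -0.327)  len=1.2004
  (v24,v27,v28) [+-+] → (-0.397383, -1.96579, -0.327)–(0, -2.1304, -0.327)  len=0.4301
  (v27,v31,v28) [--+] → (1.10902, -1.67101, -0.327)–(0, -2.1304, -0.327)  len=1.2004
  (v28,v31,v32) [+-+] → (1.10902, -1.67101, -0.327)–(1.5064, -1.5064, -0.327)  len=0.4301
  (v31,v2,v32) [--+] → (1.96579, -0.397383, -0.327)–(1.5064, -1.5064, -0.327)  len=1.2004
  (v32,v2,v3) [+-+] → (1.96579, -0.397383, -0.327)–(2.1304, 0, -0.327)  len=0.4301

Chained into 1 loop(s):
  loop 1: 16 segments, perimeter = 13.0442
Total perimeter = 13.044

loops=1 perimeter=13.044
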